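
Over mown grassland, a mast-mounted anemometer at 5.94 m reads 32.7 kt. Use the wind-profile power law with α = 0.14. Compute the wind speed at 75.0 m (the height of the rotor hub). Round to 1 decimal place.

Power-law profile: V₂ = V₁ · (z₂/z₁)^α
V₂ = 32.7 × (75.0/5.94)^0.14 = 32.7 × (12.6263)^0.14
    = 32.7 × 1.4262 = 46.6365 kt

46.6 kt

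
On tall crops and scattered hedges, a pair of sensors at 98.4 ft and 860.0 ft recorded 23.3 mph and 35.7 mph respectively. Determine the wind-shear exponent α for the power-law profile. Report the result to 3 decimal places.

Power law: V₂/V₁ = (z₂/z₁)^α ⇒ α = ln(V₂/V₁) / ln(z₂/z₁)
α = ln(35.7/23.3) / ln(860.0/98.4) = ln(1.5322) / ln(8.7398)
  = 0.42670 / 2.16789 = 0.19683

α ≈ 0.197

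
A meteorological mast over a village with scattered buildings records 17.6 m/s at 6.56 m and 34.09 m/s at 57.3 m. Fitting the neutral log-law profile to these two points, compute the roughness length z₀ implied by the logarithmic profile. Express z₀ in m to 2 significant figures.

Log law: V(z) ∝ ln(z/z₀). With r = V₁/V₂ = 17.6/34.09 = 0.51628,
r · ln(z₂/z₀) = ln(z₁/z₀) ⇒ ln z₀ = (ln z₁ − r·ln z₂)/(1 − r)
ln z₀ = (1.88099 − 0.51628×4.04830) / 0.48372 = -0.4322
z₀ = exp(-0.4322) = 0.6491 m

z₀ ≈ 0.65 m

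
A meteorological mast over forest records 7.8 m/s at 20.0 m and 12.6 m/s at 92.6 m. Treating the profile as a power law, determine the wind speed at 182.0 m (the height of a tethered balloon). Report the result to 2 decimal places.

First find α: α = ln(V₂/V₁)/ln(z₂/z₁) = ln(12.6/7.8)/ln(92.6/20.0) = 0.47957/1.53256 = 0.3129
Extrapolate from 92.6 m to 182.0 m: V₃ = 12.6 × (182.0/92.6)^0.3129 = 12.6 × 1.2355 = 15.5669 m/s

15.57 m/s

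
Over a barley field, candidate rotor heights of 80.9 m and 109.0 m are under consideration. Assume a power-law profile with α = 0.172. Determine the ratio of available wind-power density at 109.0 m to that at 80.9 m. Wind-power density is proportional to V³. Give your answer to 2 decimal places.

1.17

Speed ratio: V_B/V_A = (z_B/z_A)^α = (109.0/80.9)^0.172 = (1.3473)^0.172 = 1.05262
Power-density ratio: P_B/P_A = (V_B/V_A)³ = (1.05262)³ = 1.16630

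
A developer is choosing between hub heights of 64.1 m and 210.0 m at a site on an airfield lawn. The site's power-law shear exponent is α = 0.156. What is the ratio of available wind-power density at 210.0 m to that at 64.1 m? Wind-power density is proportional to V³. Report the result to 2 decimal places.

1.74

Speed ratio: V_B/V_A = (z_B/z_A)^α = (210.0/64.1)^0.156 = (3.2761)^0.156 = 1.20336
Power-density ratio: P_B/P_A = (V_B/V_A)³ = (1.20336)³ = 1.74257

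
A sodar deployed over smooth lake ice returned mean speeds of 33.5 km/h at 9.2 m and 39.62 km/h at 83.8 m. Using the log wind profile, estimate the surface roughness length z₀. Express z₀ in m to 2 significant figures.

z₀ ≈ 0.000052 m

Log law: V(z) ∝ ln(z/z₀). With r = V₁/V₂ = 33.5/39.62 = 0.84553,
r · ln(z₂/z₀) = ln(z₁/z₀) ⇒ ln z₀ = (ln z₁ − r·ln z₂)/(1 − r)
ln z₀ = (2.21920 − 0.84553×4.42843) / 0.15447 = -9.8738
z₀ = exp(-9.8738) = 0.00005151 m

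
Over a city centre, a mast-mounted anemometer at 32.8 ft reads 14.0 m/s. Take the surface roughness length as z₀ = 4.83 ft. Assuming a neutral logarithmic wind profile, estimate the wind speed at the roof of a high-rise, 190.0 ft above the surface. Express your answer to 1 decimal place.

Log law: V(z) ∝ ln(z/z₀), so V₂/V₁ = ln(z₂/z₀) / ln(z₁/z₀).
ln(190.0/4.83) = 3.6722, ln(32.8/4.83) = 1.9156
V₂ = 14.0 × 3.6722/1.9156 = 14.0 × 1.9170 = 26.8380 m/s

26.8 m/s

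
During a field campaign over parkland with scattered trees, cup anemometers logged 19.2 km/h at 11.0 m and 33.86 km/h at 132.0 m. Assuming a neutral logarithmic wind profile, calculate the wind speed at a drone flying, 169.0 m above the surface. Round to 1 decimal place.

Log law: V ∝ ln(z/z₀). From the pair, with r = V₁/V₂ = 0.56704,
ln z₀ = (ln z₁ − r·ln z₂)/(1 − r) = (2.3979 − 0.56704×4.8828)/0.43296 = -0.8566 → z₀ = 0.4246 m
V₃ = V₁ · ln(z₃/z₀)/ln(z₁/z₀) = 19.2 × 5.9865/3.2544 = 35.3178 km/h

35.3 km/h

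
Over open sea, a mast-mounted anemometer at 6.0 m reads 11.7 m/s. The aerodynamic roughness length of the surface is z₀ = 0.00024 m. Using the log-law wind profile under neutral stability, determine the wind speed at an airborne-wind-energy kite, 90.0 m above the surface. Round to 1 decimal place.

Log law: V(z) ∝ ln(z/z₀), so V₂/V₁ = ln(z₂/z₀) / ln(z₁/z₀).
ln(90.0/0.00024) = 12.8347, ln(6.0/0.00024) = 10.1266
V₂ = 11.7 × 12.8347/10.1266 = 11.7 × 1.2674 = 14.8288 m/s

14.8 m/s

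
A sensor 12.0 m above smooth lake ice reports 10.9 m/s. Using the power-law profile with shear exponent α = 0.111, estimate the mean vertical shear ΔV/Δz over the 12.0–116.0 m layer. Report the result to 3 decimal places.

Power law: V₂ = V₁ · (z₂/z₁)^α = 10.9 × (9.6667)^0.111 = 14.0214 m/s
ΔV/Δz = (14.0214 − 10.9)/(116.0 − 12.0) = 3.1214/104.0000 = 0.03001 m/s/m

0.030 m/s/m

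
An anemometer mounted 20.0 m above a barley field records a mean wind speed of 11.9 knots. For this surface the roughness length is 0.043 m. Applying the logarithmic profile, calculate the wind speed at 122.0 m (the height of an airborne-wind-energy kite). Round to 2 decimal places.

Log law: V(z) ∝ ln(z/z₀), so V₂/V₁ = ln(z₂/z₀) / ln(z₁/z₀).
ln(122.0/0.043) = 7.9506, ln(20.0/0.043) = 6.1423
V₂ = 11.9 × 7.9506/6.1423 = 11.9 × 1.2944 = 15.4034 knots

15.40 knots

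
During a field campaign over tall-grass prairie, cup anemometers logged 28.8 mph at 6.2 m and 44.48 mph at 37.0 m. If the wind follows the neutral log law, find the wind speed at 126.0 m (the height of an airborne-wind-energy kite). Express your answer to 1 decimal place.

55.2 mph

Log law: V ∝ ln(z/z₀). From the pair, with r = V₁/V₂ = 0.64748,
ln z₀ = (ln z₁ − r·ln z₂)/(1 − r) = (1.8245 − 0.64748×3.6109)/0.35252 = -1.4565 → z₀ = 0.2330 m
V₃ = V₁ · ln(z₃/z₀)/ln(z₁/z₀) = 28.8 × 6.2928/3.2811 = 55.2357 mph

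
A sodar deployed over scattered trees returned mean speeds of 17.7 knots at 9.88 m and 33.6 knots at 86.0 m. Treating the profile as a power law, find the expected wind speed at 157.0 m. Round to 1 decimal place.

40.2 knots

First find α: α = ln(V₂/V₁)/ln(z₂/z₁) = ln(33.6/17.7)/ln(86.0/9.88) = 0.64096/2.16383 = 0.2962
Extrapolate from 86.0 m to 157.0 m: V₃ = 33.6 × (157.0/86.0)^0.2962 = 33.6 × 1.1952 = 40.1578 knots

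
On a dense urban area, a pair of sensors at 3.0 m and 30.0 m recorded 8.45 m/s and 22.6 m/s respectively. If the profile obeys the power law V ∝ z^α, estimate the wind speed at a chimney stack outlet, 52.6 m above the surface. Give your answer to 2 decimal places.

28.73 m/s

First find α: α = ln(V₂/V₁)/ln(z₂/z₁) = ln(22.6/8.45)/ln(30.0/3.0) = 0.98378/2.30259 = 0.4273
Extrapolate from 30.0 m to 52.6 m: V₃ = 22.6 × (52.6/30.0)^0.4273 = 22.6 × 1.2711 = 28.7276 m/s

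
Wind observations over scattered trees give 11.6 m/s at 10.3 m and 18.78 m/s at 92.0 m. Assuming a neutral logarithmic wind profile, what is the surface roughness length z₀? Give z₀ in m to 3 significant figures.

Log law: V(z) ∝ ln(z/z₀). With r = V₁/V₂ = 11.6/18.78 = 0.61768,
r · ln(z₂/z₀) = ln(z₁/z₀) ⇒ ln z₀ = (ln z₁ − r·ln z₂)/(1 − r)
ln z₀ = (2.33214 − 0.61768×4.52179) / 0.38232 = -1.2054
z₀ = exp(-1.2054) = 0.2996 m

z₀ ≈ 0.300 m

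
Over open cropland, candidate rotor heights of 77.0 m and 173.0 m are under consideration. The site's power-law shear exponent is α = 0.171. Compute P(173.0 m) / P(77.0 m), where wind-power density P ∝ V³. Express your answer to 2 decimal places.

1.51

Speed ratio: V_B/V_A = (z_B/z_A)^α = (173.0/77.0)^0.171 = (2.2468)^0.171 = 1.14846
Power-density ratio: P_B/P_A = (V_B/V_A)³ = (1.14846)³ = 1.51477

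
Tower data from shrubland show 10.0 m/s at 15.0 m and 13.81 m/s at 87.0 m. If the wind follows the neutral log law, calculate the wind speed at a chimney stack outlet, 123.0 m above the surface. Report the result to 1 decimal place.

14.6 m/s

Log law: V ∝ ln(z/z₀). From the pair, with r = V₁/V₂ = 0.72411,
ln z₀ = (ln z₁ − r·ln z₂)/(1 − r) = (2.7081 − 0.72411×4.4659)/0.27589 = -1.9058 → z₀ = 0.1487 m
V₃ = V₁ · ln(z₃/z₀)/ln(z₁/z₀) = 10.0 × 6.7179/4.6138 = 14.5605 m/s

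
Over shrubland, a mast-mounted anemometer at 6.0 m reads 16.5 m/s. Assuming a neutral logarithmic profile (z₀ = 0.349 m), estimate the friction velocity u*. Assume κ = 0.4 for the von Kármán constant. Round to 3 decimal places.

u* ≈ 2.320 m/s

Log law: V(z) = (u*/κ) · ln(z/z₀) ⇒ u* = κ · V / ln(z/z₀)
u* = 0.4 × 16.5 / ln(6.0/0.349) = 0.4 × 16.5 / 2.8444
   = 6.6000 / 2.8444 = 2.3203 m/s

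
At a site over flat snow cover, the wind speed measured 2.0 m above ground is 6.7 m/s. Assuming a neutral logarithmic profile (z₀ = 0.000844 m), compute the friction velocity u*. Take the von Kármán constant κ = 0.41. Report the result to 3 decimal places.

Log law: V(z) = (u*/κ) · ln(z/z₀) ⇒ u* = κ · V / ln(z/z₀)
u* = 0.41 × 6.7 / ln(2.0/0.000844) = 0.41 × 6.7 / 7.7705
   = 2.7470 / 7.7705 = 0.3535 m/s

u* ≈ 0.354 m/s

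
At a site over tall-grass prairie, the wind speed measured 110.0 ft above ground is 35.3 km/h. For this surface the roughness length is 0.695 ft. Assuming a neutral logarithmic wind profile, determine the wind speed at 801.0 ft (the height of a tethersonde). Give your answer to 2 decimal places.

Log law: V(z) ∝ ln(z/z₀), so V₂/V₁ = ln(z₂/z₀) / ln(z₁/z₀).
ln(801.0/0.695) = 7.0497, ln(110.0/0.695) = 5.0643
V₂ = 35.3 × 7.0497/5.0643 = 35.3 × 1.3920 = 49.1388 km/h

49.14 km/h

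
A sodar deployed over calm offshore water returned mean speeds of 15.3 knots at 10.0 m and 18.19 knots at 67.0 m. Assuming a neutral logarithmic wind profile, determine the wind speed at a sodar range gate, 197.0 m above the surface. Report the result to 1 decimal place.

19.8 knots

Log law: V ∝ ln(z/z₀). From the pair, with r = V₁/V₂ = 0.84112,
ln z₀ = (ln z₁ − r·ln z₂)/(1 − r) = (2.3026 − 0.84112×4.2047)/0.15888 = -7.7674 → z₀ = 0.0004233 m
V₃ = V₁ · ln(z₃/z₀)/ln(z₁/z₀) = 15.3 × 13.0506/10.0700 = 19.8287 knots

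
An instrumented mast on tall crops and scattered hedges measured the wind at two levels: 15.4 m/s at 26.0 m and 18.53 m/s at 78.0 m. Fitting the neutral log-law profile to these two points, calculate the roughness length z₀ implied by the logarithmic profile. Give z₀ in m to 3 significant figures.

Log law: V(z) ∝ ln(z/z₀). With r = V₁/V₂ = 15.4/18.53 = 0.83108,
r · ln(z₂/z₀) = ln(z₁/z₀) ⇒ ln z₀ = (ln z₁ − r·ln z₂)/(1 − r)
ln z₀ = (3.25810 − 0.83108×4.35671) / 0.16892 = -2.1472
z₀ = exp(-2.1472) = 0.1168 m

z₀ ≈ 0.117 m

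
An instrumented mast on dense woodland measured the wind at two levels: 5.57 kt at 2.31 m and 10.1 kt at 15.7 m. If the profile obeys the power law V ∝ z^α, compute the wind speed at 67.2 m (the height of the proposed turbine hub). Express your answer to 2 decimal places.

First find α: α = ln(V₂/V₁)/ln(z₂/z₁) = ln(10.1/5.57)/ln(15.7/2.31) = 0.59514/1.91641 = 0.3105
Extrapolate from 15.7 m to 67.2 m: V₃ = 10.1 × (67.2/15.7)^0.3105 = 10.1 × 1.5707 = 15.8644 kt

15.86 kt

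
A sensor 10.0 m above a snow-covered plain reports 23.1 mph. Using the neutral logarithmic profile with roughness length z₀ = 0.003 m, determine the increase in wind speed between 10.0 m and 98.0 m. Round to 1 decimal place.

6.5 mph

Log law: V₂ = V₁ · ln(z₂/z₀)/ln(z₁/z₀) = 23.1 × 10.3941/8.1117 = 29.5996 mph
ΔV = 29.5996 − 23.1 = 6.4996 mph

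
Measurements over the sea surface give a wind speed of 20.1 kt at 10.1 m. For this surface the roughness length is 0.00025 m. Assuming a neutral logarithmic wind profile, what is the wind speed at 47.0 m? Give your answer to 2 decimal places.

23.01 kt

Log law: V(z) ∝ ln(z/z₀), so V₂/V₁ = ln(z₂/z₀) / ln(z₁/z₀).
ln(47.0/0.00025) = 12.1442, ln(10.1/0.00025) = 10.6066
V₂ = 20.1 × 12.1442/10.6066 = 20.1 × 1.1450 = 23.0139 kt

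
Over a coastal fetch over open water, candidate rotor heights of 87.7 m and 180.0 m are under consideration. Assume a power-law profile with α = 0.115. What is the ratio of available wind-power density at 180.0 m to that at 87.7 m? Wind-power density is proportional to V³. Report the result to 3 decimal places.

Speed ratio: V_B/V_A = (z_B/z_A)^α = (180.0/87.7)^0.115 = (2.0525)^0.115 = 1.08620
Power-density ratio: P_B/P_A = (V_B/V_A)³ = (1.08620)³ = 1.28155

1.282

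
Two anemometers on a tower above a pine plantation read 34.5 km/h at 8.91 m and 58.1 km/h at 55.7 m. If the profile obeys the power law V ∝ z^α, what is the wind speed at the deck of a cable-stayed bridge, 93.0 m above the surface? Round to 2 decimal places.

First find α: α = ln(V₂/V₁)/ln(z₂/z₁) = ln(58.1/34.5)/ln(55.7/8.91) = 0.52121/1.83281 = 0.2844
Extrapolate from 55.7 m to 93.0 m: V₃ = 58.1 × (93.0/55.7)^0.2844 = 58.1 × 1.1569 = 67.2181 km/h

67.22 km/h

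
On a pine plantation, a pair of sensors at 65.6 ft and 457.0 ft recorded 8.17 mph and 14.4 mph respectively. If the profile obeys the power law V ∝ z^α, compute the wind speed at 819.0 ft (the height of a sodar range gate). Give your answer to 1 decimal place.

17.1 mph

First find α: α = ln(V₂/V₁)/ln(z₂/z₁) = ln(14.4/8.17)/ln(457.0/65.6) = 0.56676/1.94111 = 0.2920
Extrapolate from 457.0 ft to 819.0 ft: V₃ = 14.4 × (819.0/457.0)^0.2920 = 14.4 × 1.1857 = 17.0742 mph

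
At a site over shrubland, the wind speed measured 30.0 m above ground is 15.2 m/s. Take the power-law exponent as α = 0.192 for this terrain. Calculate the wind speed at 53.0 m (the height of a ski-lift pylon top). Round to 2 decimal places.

16.95 m/s

Power-law profile: V₂ = V₁ · (z₂/z₁)^α
V₂ = 15.2 × (53.0/30.0)^0.192 = 15.2 × (1.7667)^0.192
    = 15.2 × 1.1155 = 16.9550 m/s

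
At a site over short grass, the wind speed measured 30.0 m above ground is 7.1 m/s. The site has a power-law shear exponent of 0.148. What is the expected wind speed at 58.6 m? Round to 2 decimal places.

Power-law profile: V₂ = V₁ · (z₂/z₁)^α
V₂ = 7.1 × (58.6/30.0)^0.148 = 7.1 × (1.9533)^0.148
    = 7.1 × 1.1042 = 7.8396 m/s

7.84 m/s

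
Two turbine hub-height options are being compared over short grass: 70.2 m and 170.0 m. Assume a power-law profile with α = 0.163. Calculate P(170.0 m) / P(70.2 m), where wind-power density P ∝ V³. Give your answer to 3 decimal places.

1.541

Speed ratio: V_B/V_A = (z_B/z_A)^α = (170.0/70.2)^0.163 = (2.4217)^0.163 = 1.15508
Power-density ratio: P_B/P_A = (V_B/V_A)³ = (1.15508)³ = 1.54110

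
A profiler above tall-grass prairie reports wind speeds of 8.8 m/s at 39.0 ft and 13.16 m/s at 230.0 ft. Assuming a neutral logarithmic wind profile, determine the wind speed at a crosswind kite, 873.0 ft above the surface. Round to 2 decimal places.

Log law: V ∝ ln(z/z₀). From the pair, with r = V₁/V₂ = 0.66869,
ln z₀ = (ln z₁ − r·ln z₂)/(1 − r) = (3.6636 − 0.66869×5.4381)/0.33131 = 0.0820 → z₀ = 1.085 ft
V₃ = V₁ · ln(z₃/z₀)/ln(z₁/z₀) = 8.8 × 6.6900/3.5816 = 16.4373 m/s

16.44 m/s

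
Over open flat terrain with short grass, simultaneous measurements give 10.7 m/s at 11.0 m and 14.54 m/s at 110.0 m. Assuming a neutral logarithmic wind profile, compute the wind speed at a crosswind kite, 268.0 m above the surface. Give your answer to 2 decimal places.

16.03 m/s

Log law: V ∝ ln(z/z₀). From the pair, with r = V₁/V₂ = 0.73590,
ln z₀ = (ln z₁ − r·ln z₂)/(1 − r) = (2.3979 − 0.73590×4.7005)/0.26410 = -4.0182 → z₀ = 0.01799 m
V₃ = V₁ · ln(z₃/z₀)/ln(z₁/z₀) = 10.7 × 9.6091/6.4161 = 16.0251 m/s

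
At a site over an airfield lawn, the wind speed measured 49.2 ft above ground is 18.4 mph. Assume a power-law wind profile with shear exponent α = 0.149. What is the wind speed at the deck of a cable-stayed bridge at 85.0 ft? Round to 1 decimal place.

Power-law profile: V₂ = V₁ · (z₂/z₁)^α
V₂ = 18.4 × (85.0/49.2)^0.149 = 18.4 × (1.7276)^0.149
    = 18.4 × 1.0849 = 19.9617 mph

20.0 mph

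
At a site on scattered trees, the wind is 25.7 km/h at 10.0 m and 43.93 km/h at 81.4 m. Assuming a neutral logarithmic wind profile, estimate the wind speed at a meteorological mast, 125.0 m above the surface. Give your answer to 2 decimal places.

Log law: V ∝ ln(z/z₀). From the pair, with r = V₁/V₂ = 0.58502,
ln z₀ = (ln z₁ − r·ln z₂)/(1 − r) = (2.3026 − 0.58502×4.3994)/0.41498 = -0.6534 → z₀ = 0.5203 m
V₃ = V₁ · ln(z₃/z₀)/ln(z₁/z₀) = 25.7 × 5.4817/2.9560 = 47.6593 km/h

47.66 km/h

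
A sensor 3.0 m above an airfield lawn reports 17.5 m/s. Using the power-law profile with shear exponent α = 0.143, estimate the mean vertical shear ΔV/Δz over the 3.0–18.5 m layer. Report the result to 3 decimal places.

0.335 m/s/m

Power law: V₂ = V₁ · (z₂/z₁)^α = 17.5 × (6.1667)^0.143 = 22.6994 m/s
ΔV/Δz = (22.6994 − 17.5)/(18.5 − 3.0) = 5.1994/15.5000 = 0.33545 m/s/m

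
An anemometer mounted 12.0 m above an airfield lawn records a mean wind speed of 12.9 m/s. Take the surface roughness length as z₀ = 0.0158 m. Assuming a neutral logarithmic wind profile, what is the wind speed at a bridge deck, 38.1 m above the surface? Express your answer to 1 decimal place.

15.1 m/s

Log law: V(z) ∝ ln(z/z₀), so V₂/V₁ = ln(z₂/z₀) / ln(z₁/z₀).
ln(38.1/0.0158) = 7.7880, ln(12.0/0.0158) = 6.6327
V₂ = 12.9 × 7.7880/6.6327 = 12.9 × 1.1742 = 15.1470 m/s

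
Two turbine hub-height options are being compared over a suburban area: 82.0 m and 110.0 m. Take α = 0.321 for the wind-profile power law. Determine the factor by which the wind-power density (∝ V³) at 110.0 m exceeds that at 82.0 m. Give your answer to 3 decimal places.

Speed ratio: V_B/V_A = (z_B/z_A)^α = (110.0/82.0)^0.321 = (1.3415)^0.321 = 1.09889
Power-density ratio: P_B/P_A = (V_B/V_A)³ = (1.09889)³ = 1.32696

1.327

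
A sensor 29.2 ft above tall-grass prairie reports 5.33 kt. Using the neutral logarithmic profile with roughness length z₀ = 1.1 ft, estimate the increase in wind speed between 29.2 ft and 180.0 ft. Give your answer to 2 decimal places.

2.96 kt

Log law: V₂ = V₁ · ln(z₂/z₀)/ln(z₁/z₀) = 5.33 × 5.0976/3.2789 = 8.2866 kt
ΔV = 8.2866 − 5.33 = 2.9566 kt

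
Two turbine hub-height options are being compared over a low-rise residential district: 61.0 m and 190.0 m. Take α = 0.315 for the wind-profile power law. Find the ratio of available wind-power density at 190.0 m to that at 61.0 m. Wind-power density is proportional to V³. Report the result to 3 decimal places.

Speed ratio: V_B/V_A = (z_B/z_A)^α = (190.0/61.0)^0.315 = (3.1148)^0.315 = 1.43030
Power-density ratio: P_B/P_A = (V_B/V_A)³ = (1.43030)³ = 2.92608

2.926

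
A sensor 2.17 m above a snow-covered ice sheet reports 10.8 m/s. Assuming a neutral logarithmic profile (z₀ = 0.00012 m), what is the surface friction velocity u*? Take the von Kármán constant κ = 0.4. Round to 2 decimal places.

Log law: V(z) = (u*/κ) · ln(z/z₀) ⇒ u* = κ · V / ln(z/z₀)
u* = 0.4 × 10.8 / ln(2.17/0.00012) = 0.4 × 10.8 / 9.8027
   = 4.3200 / 9.8027 = 0.4407 m/s

u* ≈ 0.44 m/s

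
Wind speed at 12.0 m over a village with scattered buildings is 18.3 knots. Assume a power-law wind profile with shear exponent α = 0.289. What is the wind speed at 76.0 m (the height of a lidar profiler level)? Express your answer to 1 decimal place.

31.2 knots

Power-law profile: V₂ = V₁ · (z₂/z₁)^α
V₂ = 18.3 × (76.0/12.0)^0.289 = 18.3 × (6.3333)^0.289
    = 18.3 × 1.7048 = 31.1977 knots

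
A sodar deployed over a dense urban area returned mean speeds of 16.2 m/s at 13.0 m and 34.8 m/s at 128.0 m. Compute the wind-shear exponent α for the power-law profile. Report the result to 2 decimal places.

Power law: V₂/V₁ = (z₂/z₁)^α ⇒ α = ln(V₂/V₁) / ln(z₂/z₁)
α = ln(34.8/16.2) / ln(128.0/13.0) = ln(2.1481) / ln(9.8462)
  = 0.76461 / 2.28708 = 0.33432

α ≈ 0.33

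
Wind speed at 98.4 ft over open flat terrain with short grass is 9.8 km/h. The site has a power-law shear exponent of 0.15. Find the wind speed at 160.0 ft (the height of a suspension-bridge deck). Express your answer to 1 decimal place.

Power-law profile: V₂ = V₁ · (z₂/z₁)^α
V₂ = 9.8 × (160.0/98.4)^0.15 = 9.8 × (1.6260)^0.15
    = 9.8 × 1.0756 = 10.5413 km/h

10.5 km/h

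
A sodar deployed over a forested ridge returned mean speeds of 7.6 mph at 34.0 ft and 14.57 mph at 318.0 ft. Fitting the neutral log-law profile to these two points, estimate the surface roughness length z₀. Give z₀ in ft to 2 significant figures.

Log law: V(z) ∝ ln(z/z₀). With r = V₁/V₂ = 7.6/14.57 = 0.52162,
r · ln(z₂/z₀) = ln(z₁/z₀) ⇒ ln z₀ = (ln z₁ − r·ln z₂)/(1 − r)
ln z₀ = (3.52636 − 0.52162×5.76205) / 0.47838 = 1.0886
z₀ = exp(1.0886) = 2.970 ft

z₀ ≈ 3.0 ft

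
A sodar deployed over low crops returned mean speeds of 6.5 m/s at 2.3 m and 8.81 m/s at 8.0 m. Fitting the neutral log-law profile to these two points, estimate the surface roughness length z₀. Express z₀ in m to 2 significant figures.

Log law: V(z) ∝ ln(z/z₀). With r = V₁/V₂ = 6.5/8.81 = 0.73780,
r · ln(z₂/z₀) = ln(z₁/z₀) ⇒ ln z₀ = (ln z₁ − r·ln z₂)/(1 − r)
ln z₀ = (0.83291 − 0.73780×2.07944) / 0.26220 = -2.6746
z₀ = exp(-2.6746) = 0.06893 m

z₀ ≈ 0.069 m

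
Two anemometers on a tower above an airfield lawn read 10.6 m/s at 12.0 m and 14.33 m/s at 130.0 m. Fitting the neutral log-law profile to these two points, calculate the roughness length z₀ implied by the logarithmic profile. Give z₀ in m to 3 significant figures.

z₀ ≈ 0.0138 m

Log law: V(z) ∝ ln(z/z₀). With r = V₁/V₂ = 10.6/14.33 = 0.73971,
r · ln(z₂/z₀) = ln(z₁/z₀) ⇒ ln z₀ = (ln z₁ − r·ln z₂)/(1 − r)
ln z₀ = (2.48491 − 0.73971×4.86753) / 0.26029 = -4.2861
z₀ = exp(-4.2861) = 0.01376 m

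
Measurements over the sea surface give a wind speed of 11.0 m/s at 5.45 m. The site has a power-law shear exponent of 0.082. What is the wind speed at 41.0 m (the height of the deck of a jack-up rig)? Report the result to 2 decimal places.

Power-law profile: V₂ = V₁ · (z₂/z₁)^α
V₂ = 11.0 × (41.0/5.45)^0.082 = 11.0 × (7.5229)^0.082
    = 11.0 × 1.1800 = 12.9795 m/s

12.98 m/s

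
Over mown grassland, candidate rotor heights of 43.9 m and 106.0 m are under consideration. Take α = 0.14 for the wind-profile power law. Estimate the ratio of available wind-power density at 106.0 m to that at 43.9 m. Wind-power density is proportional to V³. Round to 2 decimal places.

Speed ratio: V_B/V_A = (z_B/z_A)^α = (106.0/43.9)^0.14 = (2.4146)^0.14 = 1.13135
Power-density ratio: P_B/P_A = (V_B/V_A)³ = (1.13135)³ = 1.44808

1.45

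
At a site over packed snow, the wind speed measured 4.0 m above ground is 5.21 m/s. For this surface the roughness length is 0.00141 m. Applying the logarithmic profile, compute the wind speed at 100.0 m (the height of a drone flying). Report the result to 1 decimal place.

Log law: V(z) ∝ ln(z/z₀), so V₂/V₁ = ln(z₂/z₀) / ln(z₁/z₀).
ln(100.0/0.00141) = 11.1693, ln(4.0/0.00141) = 7.9505
V₂ = 5.21 × 11.1693/7.9505 = 5.21 × 1.4049 = 7.3194 m/s

7.3 m/s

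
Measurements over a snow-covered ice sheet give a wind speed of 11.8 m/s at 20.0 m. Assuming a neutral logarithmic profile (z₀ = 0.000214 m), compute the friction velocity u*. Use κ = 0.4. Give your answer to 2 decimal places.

u* ≈ 0.41 m/s

Log law: V(z) = (u*/κ) · ln(z/z₀) ⇒ u* = κ · V / ln(z/z₀)
u* = 0.4 × 11.8 / ln(20.0/0.000214) = 0.4 × 11.8 / 11.4453
   = 4.7200 / 11.4453 = 0.4124 m/s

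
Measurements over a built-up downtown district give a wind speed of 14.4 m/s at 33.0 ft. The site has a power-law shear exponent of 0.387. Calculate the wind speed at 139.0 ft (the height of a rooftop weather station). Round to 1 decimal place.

25.1 m/s

Power-law profile: V₂ = V₁ · (z₂/z₁)^α
V₂ = 14.4 × (139.0/33.0)^0.387 = 14.4 × (4.2121)^0.387
    = 14.4 × 1.7445 = 25.1214 m/s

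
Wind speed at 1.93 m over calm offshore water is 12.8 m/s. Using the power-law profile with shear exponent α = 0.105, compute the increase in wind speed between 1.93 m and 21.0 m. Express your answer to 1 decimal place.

3.6 m/s

Power law: V₂ = V₁ · (z₂/z₁)^α = 12.8 × (10.8808)^0.105 = 16.4460 m/s
ΔV = 16.4460 − 12.8 = 3.6460 m/s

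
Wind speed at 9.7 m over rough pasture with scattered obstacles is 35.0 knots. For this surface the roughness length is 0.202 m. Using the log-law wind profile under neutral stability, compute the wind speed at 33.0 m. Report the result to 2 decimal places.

Log law: V(z) ∝ ln(z/z₀), so V₂/V₁ = ln(z₂/z₀) / ln(z₁/z₀).
ln(33.0/0.202) = 5.0960, ln(9.7/0.202) = 3.8716
V₂ = 35.0 × 5.0960/3.8716 = 35.0 × 1.3162 = 46.0686 knots

46.07 knots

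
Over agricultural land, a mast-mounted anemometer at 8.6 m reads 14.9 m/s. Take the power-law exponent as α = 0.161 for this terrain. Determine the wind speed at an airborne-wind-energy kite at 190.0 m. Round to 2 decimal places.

Power-law profile: V₂ = V₁ · (z₂/z₁)^α
V₂ = 14.9 × (190.0/8.6)^0.161 = 14.9 × (22.0930)^0.161
    = 14.9 × 1.6460 = 24.5251 m/s

24.53 m/s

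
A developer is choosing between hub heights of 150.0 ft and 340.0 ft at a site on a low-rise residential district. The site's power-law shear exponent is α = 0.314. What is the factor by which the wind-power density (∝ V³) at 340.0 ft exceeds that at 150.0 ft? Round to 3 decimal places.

Speed ratio: V_B/V_A = (z_B/z_A)^α = (340.0/150.0)^0.314 = (2.2667)^0.314 = 1.29298
Power-density ratio: P_B/P_A = (V_B/V_A)³ = (1.29298)³ = 2.16160

2.162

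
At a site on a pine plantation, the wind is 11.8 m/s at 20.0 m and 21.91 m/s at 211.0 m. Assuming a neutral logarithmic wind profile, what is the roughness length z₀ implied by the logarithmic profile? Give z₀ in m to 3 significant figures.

z₀ ≈ 1.28 m

Log law: V(z) ∝ ln(z/z₀). With r = V₁/V₂ = 11.8/21.91 = 0.53857,
r · ln(z₂/z₀) = ln(z₁/z₀) ⇒ ln z₀ = (ln z₁ − r·ln z₂)/(1 − r)
ln z₀ = (2.99573 − 0.53857×5.35186) / 0.46143 = 0.2458
z₀ = exp(0.2458) = 1.279 m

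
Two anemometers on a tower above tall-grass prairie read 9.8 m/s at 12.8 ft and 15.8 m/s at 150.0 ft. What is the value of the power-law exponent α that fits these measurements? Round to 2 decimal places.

Power law: V₂/V₁ = (z₂/z₁)^α ⇒ α = ln(V₂/V₁) / ln(z₂/z₁)
α = ln(15.8/9.8) / ln(150.0/12.8) = ln(1.6122) / ln(11.7188)
  = 0.47763 / 2.46119 = 0.19406

α ≈ 0.19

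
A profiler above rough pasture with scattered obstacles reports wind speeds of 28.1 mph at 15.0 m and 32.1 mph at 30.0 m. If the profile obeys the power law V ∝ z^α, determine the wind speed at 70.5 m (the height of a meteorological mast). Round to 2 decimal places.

37.82 mph

First find α: α = ln(V₂/V₁)/ln(z₂/z₁) = ln(32.1/28.1)/ln(30.0/15.0) = 0.13309/0.69315 = 0.1920
Extrapolate from 30.0 m to 70.5 m: V₃ = 32.1 × (70.5/30.0)^0.1920 = 32.1 × 1.1783 = 37.8226 mph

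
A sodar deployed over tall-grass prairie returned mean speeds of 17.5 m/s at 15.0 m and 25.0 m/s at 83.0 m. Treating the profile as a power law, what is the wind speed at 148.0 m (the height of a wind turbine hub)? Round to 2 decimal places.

28.20 m/s

First find α: α = ln(V₂/V₁)/ln(z₂/z₁) = ln(25.0/17.5)/ln(83.0/15.0) = 0.35667/1.71079 = 0.2085
Extrapolate from 83.0 m to 148.0 m: V₃ = 25.0 × (148.0/83.0)^0.2085 = 25.0 × 1.1282 = 28.2038 m/s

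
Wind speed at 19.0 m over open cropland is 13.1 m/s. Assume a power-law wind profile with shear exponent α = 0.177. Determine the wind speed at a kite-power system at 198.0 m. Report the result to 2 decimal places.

19.84 m/s

Power-law profile: V₂ = V₁ · (z₂/z₁)^α
V₂ = 13.1 × (198.0/19.0)^0.177 = 13.1 × (10.4211)^0.177
    = 13.1 × 1.5142 = 19.8354 m/s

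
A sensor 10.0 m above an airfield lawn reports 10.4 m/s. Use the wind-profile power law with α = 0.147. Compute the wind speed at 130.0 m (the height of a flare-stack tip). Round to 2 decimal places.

15.16 m/s

Power-law profile: V₂ = V₁ · (z₂/z₁)^α
V₂ = 10.4 × (130.0/10.0)^0.147 = 10.4 × (13.0000)^0.147
    = 10.4 × 1.4580 = 15.1629 m/s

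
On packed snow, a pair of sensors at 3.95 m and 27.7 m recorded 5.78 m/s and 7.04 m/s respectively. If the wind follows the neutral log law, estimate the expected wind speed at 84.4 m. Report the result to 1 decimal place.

Log law: V ∝ ln(z/z₀). From the pair, with r = V₁/V₂ = 0.82102,
ln z₀ = (ln z₁ − r·ln z₂)/(1 − r) = (1.3737 − 0.82102×3.3214)/0.17898 = -7.5610 → z₀ = 0.0005203 m
V₃ = V₁ · ln(z₃/z₀)/ln(z₁/z₀) = 5.78 × 11.9966/8.9348 = 7.7607 m/s

7.8 m/s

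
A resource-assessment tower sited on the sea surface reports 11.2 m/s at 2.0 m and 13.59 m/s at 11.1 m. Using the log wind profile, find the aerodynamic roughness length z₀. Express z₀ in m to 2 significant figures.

z₀ ≈ 0.00065 m

Log law: V(z) ∝ ln(z/z₀). With r = V₁/V₂ = 11.2/13.59 = 0.82414,
r · ln(z₂/z₀) = ln(z₁/z₀) ⇒ ln z₀ = (ln z₁ − r·ln z₂)/(1 − r)
ln z₀ = (0.69315 − 0.82414×2.40695) / 0.17586 = -7.3380
z₀ = exp(-7.3380) = 0.0006503 m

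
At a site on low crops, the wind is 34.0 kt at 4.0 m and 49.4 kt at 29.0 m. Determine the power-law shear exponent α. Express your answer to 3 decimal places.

α ≈ 0.189

Power law: V₂/V₁ = (z₂/z₁)^α ⇒ α = ln(V₂/V₁) / ln(z₂/z₁)
α = ln(49.4/34.0) / ln(29.0/4.0) = ln(1.4529) / ln(7.2500)
  = 0.37359 / 1.98100 = 0.18859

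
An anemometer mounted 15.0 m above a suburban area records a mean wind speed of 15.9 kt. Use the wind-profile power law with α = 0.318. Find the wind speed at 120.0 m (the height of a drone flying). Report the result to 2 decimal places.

30.80 kt

Power-law profile: V₂ = V₁ · (z₂/z₁)^α
V₂ = 15.9 × (120.0/15.0)^0.318 = 15.9 × (8.0000)^0.318
    = 15.9 × 1.9372 = 30.8021 kt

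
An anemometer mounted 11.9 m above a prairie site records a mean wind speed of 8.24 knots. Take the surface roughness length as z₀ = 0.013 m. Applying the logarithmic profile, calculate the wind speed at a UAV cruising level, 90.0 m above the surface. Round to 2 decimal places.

10.68 knots

Log law: V(z) ∝ ln(z/z₀), so V₂/V₁ = ln(z₂/z₀) / ln(z₁/z₀).
ln(90.0/0.013) = 8.8426, ln(11.9/0.013) = 6.8193
V₂ = 8.24 × 8.8426/6.8193 = 8.24 × 1.2967 = 10.6848 knots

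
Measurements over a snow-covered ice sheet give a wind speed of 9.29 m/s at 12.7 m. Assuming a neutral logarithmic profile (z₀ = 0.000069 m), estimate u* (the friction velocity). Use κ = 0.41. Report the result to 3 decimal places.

u* ≈ 0.314 m/s

Log law: V(z) = (u*/κ) · ln(z/z₀) ⇒ u* = κ · V / ln(z/z₀)
u* = 0.41 × 9.29 / ln(12.7/0.000069) = 0.41 × 9.29 / 12.1230
   = 3.8089 / 12.1230 = 0.3142 m/s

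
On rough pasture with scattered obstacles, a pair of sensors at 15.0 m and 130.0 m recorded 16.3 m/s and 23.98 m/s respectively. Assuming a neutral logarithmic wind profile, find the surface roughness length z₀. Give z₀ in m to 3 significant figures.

z₀ ≈ 0.153 m

Log law: V(z) ∝ ln(z/z₀). With r = V₁/V₂ = 16.3/23.98 = 0.67973,
r · ln(z₂/z₀) = ln(z₁/z₀) ⇒ ln z₀ = (ln z₁ − r·ln z₂)/(1 − r)
ln z₀ = (2.70805 − 0.67973×4.86753) / 0.32027 = -1.8752
z₀ = exp(-1.8752) = 0.1533 m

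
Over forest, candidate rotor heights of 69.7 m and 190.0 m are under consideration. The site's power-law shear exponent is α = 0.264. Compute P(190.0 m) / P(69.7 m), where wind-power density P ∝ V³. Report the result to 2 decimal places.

Speed ratio: V_B/V_A = (z_B/z_A)^α = (190.0/69.7)^0.264 = (2.7260)^0.264 = 1.30310
Power-density ratio: P_B/P_A = (V_B/V_A)³ = (1.30310)³ = 2.21275

2.21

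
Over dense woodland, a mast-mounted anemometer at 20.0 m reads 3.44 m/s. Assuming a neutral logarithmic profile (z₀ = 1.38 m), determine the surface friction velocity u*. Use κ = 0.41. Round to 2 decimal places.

u* ≈ 0.53 m/s

Log law: V(z) = (u*/κ) · ln(z/z₀) ⇒ u* = κ · V / ln(z/z₀)
u* = 0.41 × 3.44 / ln(20.0/1.38) = 0.41 × 3.44 / 2.6736
   = 1.4104 / 2.6736 = 0.5275 m/s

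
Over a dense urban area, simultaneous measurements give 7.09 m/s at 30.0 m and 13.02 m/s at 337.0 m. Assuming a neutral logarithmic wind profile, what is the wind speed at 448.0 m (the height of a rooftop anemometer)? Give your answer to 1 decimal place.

13.7 m/s

Log law: V ∝ ln(z/z₀). From the pair, with r = V₁/V₂ = 0.54455,
ln z₀ = (ln z₁ − r·ln z₂)/(1 − r) = (3.4012 − 0.54455×5.8201)/0.45545 = 0.5091 → z₀ = 1.664 m
V₃ = V₁ · ln(z₃/z₀)/ln(z₁/z₀) = 7.09 × 5.5957/2.8921 = 13.7180 m/s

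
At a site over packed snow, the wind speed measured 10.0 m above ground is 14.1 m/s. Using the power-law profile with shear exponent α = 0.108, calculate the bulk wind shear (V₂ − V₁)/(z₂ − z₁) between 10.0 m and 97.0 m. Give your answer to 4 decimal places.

Power law: V₂ = V₁ · (z₂/z₁)^α = 14.1 × (9.7000)^0.108 = 18.0215 m/s
ΔV/Δz = (18.0215 − 14.1)/(97.0 − 10.0) = 3.9215/87.0000 = 0.04507 m/s/m

0.0451 m/s/m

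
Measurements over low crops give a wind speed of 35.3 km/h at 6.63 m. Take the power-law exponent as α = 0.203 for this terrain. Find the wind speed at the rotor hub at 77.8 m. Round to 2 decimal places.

Power-law profile: V₂ = V₁ · (z₂/z₁)^α
V₂ = 35.3 × (77.8/6.63)^0.203 = 35.3 × (11.7345)^0.203
    = 35.3 × 1.6485 = 58.1937 km/h

58.19 km/h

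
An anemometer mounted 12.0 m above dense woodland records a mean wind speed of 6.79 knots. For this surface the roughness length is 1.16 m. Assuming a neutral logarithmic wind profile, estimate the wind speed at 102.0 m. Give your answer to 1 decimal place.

Log law: V(z) ∝ ln(z/z₀), so V₂/V₁ = ln(z₂/z₀) / ln(z₁/z₀).
ln(102.0/1.16) = 4.4766, ln(12.0/1.16) = 2.3365
V₂ = 6.79 × 4.4766/2.3365 = 6.79 × 1.9159 = 13.0092 knots

13.0 knots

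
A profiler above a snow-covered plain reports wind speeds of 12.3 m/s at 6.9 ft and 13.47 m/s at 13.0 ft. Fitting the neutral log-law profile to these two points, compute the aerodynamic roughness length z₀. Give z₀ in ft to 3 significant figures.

Log law: V(z) ∝ ln(z/z₀). With r = V₁/V₂ = 12.3/13.47 = 0.91314,
r · ln(z₂/z₀) = ln(z₁/z₀) ⇒ ln z₀ = (ln z₁ − r·ln z₂)/(1 − r)
ln z₀ = (1.93152 − 0.91314×2.56495) / 0.08686 = -4.7276
z₀ = exp(-4.7276) = 0.008848 ft

z₀ ≈ 0.00885 ft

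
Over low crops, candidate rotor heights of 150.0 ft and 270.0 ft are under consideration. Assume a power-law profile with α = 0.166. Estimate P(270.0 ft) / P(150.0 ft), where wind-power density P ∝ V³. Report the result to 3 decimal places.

Speed ratio: V_B/V_A = (z_B/z_A)^α = (270.0/150.0)^0.166 = (1.8000)^0.166 = 1.10249
Power-density ratio: P_B/P_A = (V_B/V_A)³ = (1.10249)³ = 1.34006

1.340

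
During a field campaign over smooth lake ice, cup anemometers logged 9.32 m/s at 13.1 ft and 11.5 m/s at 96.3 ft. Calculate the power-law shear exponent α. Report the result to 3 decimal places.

Power law: V₂/V₁ = (z₂/z₁)^α ⇒ α = ln(V₂/V₁) / ln(z₂/z₁)
α = ln(11.5/9.32) / ln(96.3/13.1) = ln(1.2339) / ln(7.3511)
  = 0.21018 / 1.99486 = 0.10536

α ≈ 0.105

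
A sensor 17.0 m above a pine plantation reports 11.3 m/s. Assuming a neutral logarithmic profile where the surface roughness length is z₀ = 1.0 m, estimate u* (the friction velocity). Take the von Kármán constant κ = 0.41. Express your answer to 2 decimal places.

u* ≈ 1.64 m/s

Log law: V(z) = (u*/κ) · ln(z/z₀) ⇒ u* = κ · V / ln(z/z₀)
u* = 0.41 × 11.3 / ln(17.0/1.0) = 0.41 × 11.3 / 2.8332
   = 4.6330 / 2.8332 = 1.6352 m/s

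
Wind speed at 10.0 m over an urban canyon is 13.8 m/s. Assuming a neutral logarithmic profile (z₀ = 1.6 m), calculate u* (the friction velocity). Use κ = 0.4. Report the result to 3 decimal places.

Log law: V(z) = (u*/κ) · ln(z/z₀) ⇒ u* = κ · V / ln(z/z₀)
u* = 0.4 × 13.8 / ln(10.0/1.6) = 0.4 × 13.8 / 1.8326
   = 5.5200 / 1.8326 = 3.0121 m/s

u* ≈ 3.012 m/s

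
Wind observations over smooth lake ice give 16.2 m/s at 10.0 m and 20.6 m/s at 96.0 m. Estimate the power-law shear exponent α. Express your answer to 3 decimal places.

Power law: V₂/V₁ = (z₂/z₁)^α ⇒ α = ln(V₂/V₁) / ln(z₂/z₁)
α = ln(20.6/16.2) / ln(96.0/10.0) = ln(1.2716) / ln(9.6000)
  = 0.24028 / 2.26176 = 0.10624

α ≈ 0.106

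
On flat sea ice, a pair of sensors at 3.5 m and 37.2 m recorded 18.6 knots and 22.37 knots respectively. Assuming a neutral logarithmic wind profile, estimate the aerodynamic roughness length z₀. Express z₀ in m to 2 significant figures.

z₀ ≈ 0.000030 m

Log law: V(z) ∝ ln(z/z₀). With r = V₁/V₂ = 18.6/22.37 = 0.83147,
r · ln(z₂/z₀) = ln(z₁/z₀) ⇒ ln z₀ = (ln z₁ − r·ln z₂)/(1 − r)
ln z₀ = (1.25276 − 0.83147×3.61631) / 0.16853 = -10.4082
z₀ = exp(-10.4082) = 0.00003018 m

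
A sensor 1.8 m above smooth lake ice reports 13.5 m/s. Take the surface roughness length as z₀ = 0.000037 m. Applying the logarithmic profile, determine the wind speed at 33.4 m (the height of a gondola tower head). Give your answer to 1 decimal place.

17.2 m/s

Log law: V(z) ∝ ln(z/z₀), so V₂/V₁ = ln(z₂/z₀) / ln(z₁/z₀).
ln(33.4/0.000037) = 13.7131, ln(1.8/0.000037) = 10.7924
V₂ = 13.5 × 13.7131/10.7924 = 13.5 × 1.2706 = 17.1535 m/s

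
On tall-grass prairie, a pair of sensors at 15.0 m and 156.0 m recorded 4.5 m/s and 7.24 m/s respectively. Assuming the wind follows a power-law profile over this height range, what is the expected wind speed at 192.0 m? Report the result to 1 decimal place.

First find α: α = ln(V₂/V₁)/ln(z₂/z₁) = ln(7.24/4.5)/ln(156.0/15.0) = 0.47554/2.34181 = 0.2031
Extrapolate from 156.0 m to 192.0 m: V₃ = 7.24 × (192.0/156.0)^0.2031 = 7.24 × 1.0431 = 7.5518 m/s

7.6 m/s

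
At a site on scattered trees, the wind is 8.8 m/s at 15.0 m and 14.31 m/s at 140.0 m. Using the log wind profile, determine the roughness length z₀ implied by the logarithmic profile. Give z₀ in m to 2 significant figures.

z₀ ≈ 0.42 m

Log law: V(z) ∝ ln(z/z₀). With r = V₁/V₂ = 8.8/14.31 = 0.61495,
r · ln(z₂/z₀) = ln(z₁/z₀) ⇒ ln z₀ = (ln z₁ − r·ln z₂)/(1 − r)
ln z₀ = (2.70805 − 0.61495×4.94164) / 0.38505 = -0.8592
z₀ = exp(-0.8592) = 0.4235 m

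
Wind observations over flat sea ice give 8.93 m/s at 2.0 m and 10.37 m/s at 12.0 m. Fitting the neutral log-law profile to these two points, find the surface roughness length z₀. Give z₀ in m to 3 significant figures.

z₀ ≈ 0.0000299 m

Log law: V(z) ∝ ln(z/z₀). With r = V₁/V₂ = 8.93/10.37 = 0.86114,
r · ln(z₂/z₀) = ln(z₁/z₀) ⇒ ln z₀ = (ln z₁ − r·ln z₂)/(1 − r)
ln z₀ = (0.69315 − 0.86114×2.48491) / 0.13886 = -10.4183
z₀ = exp(-10.4183) = 0.00002988 m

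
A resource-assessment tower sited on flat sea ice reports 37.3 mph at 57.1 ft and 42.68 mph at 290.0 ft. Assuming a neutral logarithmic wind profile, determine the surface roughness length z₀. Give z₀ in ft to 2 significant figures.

z₀ ≈ 0.00073 ft

Log law: V(z) ∝ ln(z/z₀). With r = V₁/V₂ = 37.3/42.68 = 0.87395,
r · ln(z₂/z₀) = ln(z₁/z₀) ⇒ ln z₀ = (ln z₁ − r·ln z₂)/(1 − r)
ln z₀ = (4.04480 − 0.87395×5.66988) / 0.12605 = -7.2220
z₀ = exp(-7.2220) = 0.0007303 ft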